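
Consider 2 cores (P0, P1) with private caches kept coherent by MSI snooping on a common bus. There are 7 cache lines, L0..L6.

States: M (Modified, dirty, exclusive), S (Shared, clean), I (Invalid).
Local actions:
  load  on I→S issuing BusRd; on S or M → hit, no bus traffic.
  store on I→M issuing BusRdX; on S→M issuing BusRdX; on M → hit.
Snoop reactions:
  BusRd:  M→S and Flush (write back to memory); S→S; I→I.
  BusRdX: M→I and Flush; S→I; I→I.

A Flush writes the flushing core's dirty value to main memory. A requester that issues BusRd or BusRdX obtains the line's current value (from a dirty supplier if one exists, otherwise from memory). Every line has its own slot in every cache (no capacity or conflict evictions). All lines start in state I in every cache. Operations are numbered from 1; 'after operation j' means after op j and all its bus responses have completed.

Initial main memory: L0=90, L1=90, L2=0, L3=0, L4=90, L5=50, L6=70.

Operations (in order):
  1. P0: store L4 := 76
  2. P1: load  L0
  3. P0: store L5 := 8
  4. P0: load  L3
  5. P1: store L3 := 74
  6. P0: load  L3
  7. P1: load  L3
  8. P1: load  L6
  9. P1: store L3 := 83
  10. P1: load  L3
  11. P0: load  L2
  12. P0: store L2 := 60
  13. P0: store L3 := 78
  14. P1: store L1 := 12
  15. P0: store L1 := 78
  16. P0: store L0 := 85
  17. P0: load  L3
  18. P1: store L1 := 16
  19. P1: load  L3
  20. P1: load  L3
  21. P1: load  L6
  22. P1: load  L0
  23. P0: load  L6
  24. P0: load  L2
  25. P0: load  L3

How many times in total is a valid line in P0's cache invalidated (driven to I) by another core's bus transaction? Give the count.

1. P0: store L4 := 76  bus=[BusRdX]  L4: P0=M P1=I  mem[L4]=90
2. P1: load  L0  bus=[BusRd]  L0: P0=I P1=S  mem[L0]=90
3. P0: store L5 := 8  bus=[BusRdX]  L5: P0=M P1=I  mem[L5]=50
4. P0: load  L3  bus=[BusRd]  L3: P0=S P1=I  mem[L3]=0
5. P1: store L3 := 74  bus=[BusRdX]  L3: P0=I P1=M  mem[L3]=0
6. P0: load  L3  bus=[BusRd,Flush]  L3: P0=S P1=S  mem[L3]=74
7. P1: load  L3  bus=[-]  L3: P0=S P1=S  mem[L3]=74
8. P1: load  L6  bus=[BusRd]  L6: P0=I P1=S  mem[L6]=70
9. P1: store L3 := 83  bus=[BusRdX]  L3: P0=I P1=M  mem[L3]=74
10. P1: load  L3  bus=[-]  L3: P0=I P1=M  mem[L3]=74
11. P0: load  L2  bus=[BusRd]  L2: P0=S P1=I  mem[L2]=0
12. P0: store L2 := 60  bus=[BusRdX]  L2: P0=M P1=I  mem[L2]=0
13. P0: store L3 := 78  bus=[BusRdX,Flush]  L3: P0=M P1=I  mem[L3]=83
14. P1: store L1 := 12  bus=[BusRdX]  L1: P0=I P1=M  mem[L1]=90
15. P0: store L1 := 78  bus=[BusRdX,Flush]  L1: P0=M P1=I  mem[L1]=12
16. P0: store L0 := 85  bus=[BusRdX]  L0: P0=M P1=I  mem[L0]=90
17. P0: load  L3  bus=[-]  L3: P0=M P1=I  mem[L3]=83
18. P1: store L1 := 16  bus=[BusRdX,Flush]  L1: P0=I P1=M  mem[L1]=78
19. P1: load  L3  bus=[BusRd,Flush]  L3: P0=S P1=S  mem[L3]=78
20. P1: load  L3  bus=[-]  L3: P0=S P1=S  mem[L3]=78
21. P1: load  L6  bus=[-]  L6: P0=I P1=S  mem[L6]=70
22. P1: load  L0  bus=[BusRd,Flush]  L0: P0=S P1=S  mem[L0]=85
23. P0: load  L6  bus=[BusRd]  L6: P0=S P1=S  mem[L6]=70
24. P0: load  L2  bus=[-]  L2: P0=M P1=I  mem[L2]=0
25. P0: load  L3  bus=[-]  L3: P0=S P1=S  mem[L3]=78

invalidations = 3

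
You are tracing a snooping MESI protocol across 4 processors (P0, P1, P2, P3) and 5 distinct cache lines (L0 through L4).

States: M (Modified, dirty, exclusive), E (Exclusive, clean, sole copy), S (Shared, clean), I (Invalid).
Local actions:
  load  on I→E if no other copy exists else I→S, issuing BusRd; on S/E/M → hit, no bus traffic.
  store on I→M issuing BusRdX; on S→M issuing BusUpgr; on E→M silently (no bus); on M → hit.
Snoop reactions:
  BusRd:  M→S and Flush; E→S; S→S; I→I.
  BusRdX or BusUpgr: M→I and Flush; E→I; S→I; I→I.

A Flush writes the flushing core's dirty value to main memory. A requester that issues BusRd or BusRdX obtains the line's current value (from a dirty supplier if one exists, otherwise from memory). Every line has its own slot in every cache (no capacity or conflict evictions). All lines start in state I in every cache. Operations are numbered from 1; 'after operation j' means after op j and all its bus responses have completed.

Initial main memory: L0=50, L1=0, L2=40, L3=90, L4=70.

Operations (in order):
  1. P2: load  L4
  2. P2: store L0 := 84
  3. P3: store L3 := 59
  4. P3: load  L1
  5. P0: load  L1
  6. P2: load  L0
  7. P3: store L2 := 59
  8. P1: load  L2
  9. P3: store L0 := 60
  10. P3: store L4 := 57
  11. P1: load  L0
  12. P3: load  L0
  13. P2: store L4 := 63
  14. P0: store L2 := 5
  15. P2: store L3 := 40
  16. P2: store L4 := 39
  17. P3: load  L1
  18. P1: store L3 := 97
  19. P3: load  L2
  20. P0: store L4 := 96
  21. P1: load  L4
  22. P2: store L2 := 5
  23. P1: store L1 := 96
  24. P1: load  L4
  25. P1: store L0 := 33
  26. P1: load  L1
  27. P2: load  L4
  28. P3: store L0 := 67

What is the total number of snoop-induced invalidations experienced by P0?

invalidations = 2

step 1: P2: load  L4  ⟶  IIEI  (L4)  txn=BusRd  M[L4]=70
step 2: P2: store L0 := 84  ⟶  IIMI  (L0)  txn=BusRdX  M[L0]=50
step 3: P3: store L3 := 59  ⟶  IIIM  (L3)  txn=BusRdX  M[L3]=90
step 4: P3: load  L1  ⟶  IIIE  (L1)  txn=BusRd  M[L1]=0
step 5: P0: load  L1  ⟶  SIIS  (L1)  txn=BusRd  M[L1]=0
step 6: P2: load  L0  ⟶  IIMI  (L0)  txn=∅  M[L0]=50
step 7: P3: store L2 := 59  ⟶  IIIM  (L2)  txn=BusRdX  M[L2]=40
step 8: P1: load  L2  ⟶  ISIS  (L2)  txn=BusRd+Flush  M[L2]=59
step 9: P3: store L0 := 60  ⟶  IIIM  (L0)  txn=BusRdX+Flush  M[L0]=84
step 10: P3: store L4 := 57  ⟶  IIIM  (L4)  txn=BusRdX  M[L4]=70
step 11: P1: load  L0  ⟶  ISIS  (L0)  txn=BusRd+Flush  M[L0]=60
step 12: P3: load  L0  ⟶  ISIS  (L0)  txn=∅  M[L0]=60
step 13: P2: store L4 := 63  ⟶  IIMI  (L4)  txn=BusRdX+Flush  M[L4]=57
step 14: P0: store L2 := 5  ⟶  MIII  (L2)  txn=BusRdX  M[L2]=59
step 15: P2: store L3 := 40  ⟶  IIMI  (L3)  txn=BusRdX+Flush  M[L3]=59
step 16: P2: store L4 := 39  ⟶  IIMI  (L4)  txn=∅  M[L4]=57
step 17: P3: load  L1  ⟶  SIIS  (L1)  txn=∅  M[L1]=0
step 18: P1: store L3 := 97  ⟶  IMII  (L3)  txn=BusRdX+Flush  M[L3]=40
step 19: P3: load  L2  ⟶  SIIS  (L2)  txn=BusRd+Flush  M[L2]=5
step 20: P0: store L4 := 96  ⟶  MIII  (L4)  txn=BusRdX+Flush  M[L4]=39
step 21: P1: load  L4  ⟶  SSII  (L4)  txn=BusRd+Flush  M[L4]=96
step 22: P2: store L2 := 5  ⟶  IIMI  (L2)  txn=BusRdX  M[L2]=5
step 23: P1: store L1 := 96  ⟶  IMII  (L1)  txn=BusRdX  M[L1]=0
step 24: P1: load  L4  ⟶  SSII  (L4)  txn=∅  M[L4]=96
step 25: P1: store L0 := 33  ⟶  IMII  (L0)  txn=BusUpgr  M[L0]=60
step 26: P1: load  L1  ⟶  IMII  (L1)  txn=∅  M[L1]=0
step 27: P2: load  L4  ⟶  SSSI  (L4)  txn=BusRd  M[L4]=96
step 28: P3: store L0 := 67  ⟶  IIIM  (L0)  txn=BusRdX+Flush  M[L0]=33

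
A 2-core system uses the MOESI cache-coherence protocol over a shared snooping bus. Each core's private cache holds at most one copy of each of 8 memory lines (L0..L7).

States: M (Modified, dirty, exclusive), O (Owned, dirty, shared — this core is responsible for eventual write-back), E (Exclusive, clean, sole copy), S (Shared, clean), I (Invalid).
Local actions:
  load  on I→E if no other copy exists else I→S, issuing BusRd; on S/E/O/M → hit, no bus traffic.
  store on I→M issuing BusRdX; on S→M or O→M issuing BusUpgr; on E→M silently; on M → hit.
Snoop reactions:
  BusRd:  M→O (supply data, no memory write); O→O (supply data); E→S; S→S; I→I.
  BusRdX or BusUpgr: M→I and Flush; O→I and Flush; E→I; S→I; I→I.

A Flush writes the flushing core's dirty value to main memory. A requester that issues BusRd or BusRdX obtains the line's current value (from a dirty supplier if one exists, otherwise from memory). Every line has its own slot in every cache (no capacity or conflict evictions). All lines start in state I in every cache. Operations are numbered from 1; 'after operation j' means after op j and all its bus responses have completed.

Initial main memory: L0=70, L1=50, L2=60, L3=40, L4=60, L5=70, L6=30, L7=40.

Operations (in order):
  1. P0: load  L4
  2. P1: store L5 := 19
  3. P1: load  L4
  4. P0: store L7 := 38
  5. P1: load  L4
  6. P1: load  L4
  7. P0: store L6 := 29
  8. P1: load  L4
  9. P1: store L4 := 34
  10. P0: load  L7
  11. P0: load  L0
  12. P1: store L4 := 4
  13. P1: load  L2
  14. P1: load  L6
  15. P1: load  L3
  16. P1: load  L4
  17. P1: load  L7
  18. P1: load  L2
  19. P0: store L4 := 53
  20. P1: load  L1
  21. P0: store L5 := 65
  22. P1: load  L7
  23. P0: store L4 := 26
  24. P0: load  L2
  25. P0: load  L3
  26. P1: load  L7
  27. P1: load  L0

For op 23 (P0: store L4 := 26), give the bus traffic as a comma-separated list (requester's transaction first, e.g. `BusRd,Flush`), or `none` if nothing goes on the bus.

step 1: P0: load  L4  ⟶  EI  (L4)  txn=BusRd  M[L4]=60
step 2: P1: store L5 := 19  ⟶  IM  (L5)  txn=BusRdX  M[L5]=70
step 3: P1: load  L4  ⟶  SS  (L4)  txn=BusRd  M[L4]=60
step 4: P0: store L7 := 38  ⟶  MI  (L7)  txn=BusRdX  M[L7]=40
step 5: P1: load  L4  ⟶  SS  (L4)  txn=∅  M[L4]=60
step 6: P1: load  L4  ⟶  SS  (L4)  txn=∅  M[L4]=60
step 7: P0: store L6 := 29  ⟶  MI  (L6)  txn=BusRdX  M[L6]=30
step 8: P1: load  L4  ⟶  SS  (L4)  txn=∅  M[L4]=60
step 9: P1: store L4 := 34  ⟶  IM  (L4)  txn=BusUpgr  M[L4]=60
step 10: P0: load  L7  ⟶  MI  (L7)  txn=∅  M[L7]=40
step 11: P0: load  L0  ⟶  EI  (L0)  txn=BusRd  M[L0]=70
step 12: P1: store L4 := 4  ⟶  IM  (L4)  txn=∅  M[L4]=60
step 13: P1: load  L2  ⟶  IE  (L2)  txn=BusRd  M[L2]=60
step 14: P1: load  L6  ⟶  OS  (L6)  txn=BusRd  M[L6]=30
step 15: P1: load  L3  ⟶  IE  (L3)  txn=BusRd  M[L3]=40
step 16: P1: load  L4  ⟶  IM  (L4)  txn=∅  M[L4]=60
step 17: P1: load  L7  ⟶  OS  (L7)  txn=BusRd  M[L7]=40
step 18: P1: load  L2  ⟶  IE  (L2)  txn=∅  M[L2]=60
step 19: P0: store L4 := 53  ⟶  MI  (L4)  txn=BusRdX+Flush  M[L4]=4
step 20: P1: load  L1  ⟶  IE  (L1)  txn=BusRd  M[L1]=50
step 21: P0: store L5 := 65  ⟶  MI  (L5)  txn=BusRdX+Flush  M[L5]=19
step 22: P1: load  L7  ⟶  OS  (L7)  txn=∅  M[L7]=40
step 23: P0: store L4 := 26  ⟶  MI  (L4)  txn=∅  M[L4]=4
step 24: P0: load  L2  ⟶  SS  (L2)  txn=BusRd  M[L2]=60
step 25: P0: load  L3  ⟶  SS  (L3)  txn=BusRd  M[L3]=40
step 26: P1: load  L7  ⟶  OS  (L7)  txn=∅  M[L7]=40
step 27: P1: load  L0  ⟶  SS  (L0)  txn=BusRd  M[L0]=70

bus = none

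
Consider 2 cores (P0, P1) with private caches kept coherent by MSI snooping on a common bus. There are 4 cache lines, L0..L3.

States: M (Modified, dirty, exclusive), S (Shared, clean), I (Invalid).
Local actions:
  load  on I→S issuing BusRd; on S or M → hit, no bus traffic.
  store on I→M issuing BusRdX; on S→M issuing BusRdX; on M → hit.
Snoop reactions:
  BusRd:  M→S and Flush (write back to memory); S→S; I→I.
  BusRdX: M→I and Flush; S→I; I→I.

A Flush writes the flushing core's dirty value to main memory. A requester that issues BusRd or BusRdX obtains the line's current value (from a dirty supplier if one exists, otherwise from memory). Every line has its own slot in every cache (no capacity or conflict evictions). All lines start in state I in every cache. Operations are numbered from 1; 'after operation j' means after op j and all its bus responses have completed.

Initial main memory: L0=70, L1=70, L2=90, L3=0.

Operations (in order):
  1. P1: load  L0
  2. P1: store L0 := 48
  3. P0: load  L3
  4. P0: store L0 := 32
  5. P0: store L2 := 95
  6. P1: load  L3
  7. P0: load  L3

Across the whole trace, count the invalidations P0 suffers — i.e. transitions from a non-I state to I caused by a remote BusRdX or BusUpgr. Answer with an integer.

[1] P1: load  L0 | P0:I, P1:S(70) | bus: BusRd
[2] P1: store L0 := 48 | P0:I, P1:M(48) | bus: BusRdX
[3] P0: load  L3 | P0:S(0), P1:I | bus: BusRd
[4] P0: store L0 := 32 | P0:M(32), P1:I | bus: BusRdX,Flush
[5] P0: store L2 := 95 | P0:M(95), P1:I | bus: BusRdX
[6] P1: load  L3 | P0:S(0), P1:S(0) | bus: BusRd
[7] P0: load  L3 | P0:S(0), P1:S(0) | bus: none

invalidations = 0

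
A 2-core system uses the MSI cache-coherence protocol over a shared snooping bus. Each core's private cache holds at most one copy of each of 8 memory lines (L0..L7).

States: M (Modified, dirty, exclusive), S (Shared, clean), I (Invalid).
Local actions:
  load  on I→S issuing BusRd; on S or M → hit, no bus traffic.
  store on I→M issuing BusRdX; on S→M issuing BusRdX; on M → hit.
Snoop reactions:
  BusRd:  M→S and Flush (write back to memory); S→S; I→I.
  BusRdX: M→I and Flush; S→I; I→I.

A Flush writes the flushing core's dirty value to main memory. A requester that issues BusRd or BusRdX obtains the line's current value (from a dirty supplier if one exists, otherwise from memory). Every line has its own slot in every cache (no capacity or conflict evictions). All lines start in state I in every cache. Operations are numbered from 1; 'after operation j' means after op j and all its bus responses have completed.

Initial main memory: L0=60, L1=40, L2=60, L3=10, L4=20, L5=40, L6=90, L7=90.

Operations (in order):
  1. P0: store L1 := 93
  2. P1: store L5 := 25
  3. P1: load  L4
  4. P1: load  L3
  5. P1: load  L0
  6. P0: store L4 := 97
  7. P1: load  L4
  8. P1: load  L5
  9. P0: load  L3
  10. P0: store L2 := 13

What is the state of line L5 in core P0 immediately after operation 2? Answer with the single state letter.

step 1: P0: store L1 := 93  ⟶  MI  (L1)  txn=BusRdX  M[L1]=40
step 2: P1: store L5 := 25  ⟶  IM  (L5)  txn=BusRdX  M[L5]=40
step 3: P1: load  L4  ⟶  IS  (L4)  txn=BusRd  M[L4]=20
step 4: P1: load  L3  ⟶  IS  (L3)  txn=BusRd  M[L3]=10
step 5: P1: load  L0  ⟶  IS  (L0)  txn=BusRd  M[L0]=60
step 6: P0: store L4 := 97  ⟶  MI  (L4)  txn=BusRdX  M[L4]=20
step 7: P1: load  L4  ⟶  SS  (L4)  txn=BusRd+Flush  M[L4]=97
step 8: P1: load  L5  ⟶  IM  (L5)  txn=∅  M[L5]=40
step 9: P0: load  L3  ⟶  SS  (L3)  txn=BusRd  M[L3]=10
step 10: P0: store L2 := 13  ⟶  MI  (L2)  txn=BusRdX  M[L2]=60

state = I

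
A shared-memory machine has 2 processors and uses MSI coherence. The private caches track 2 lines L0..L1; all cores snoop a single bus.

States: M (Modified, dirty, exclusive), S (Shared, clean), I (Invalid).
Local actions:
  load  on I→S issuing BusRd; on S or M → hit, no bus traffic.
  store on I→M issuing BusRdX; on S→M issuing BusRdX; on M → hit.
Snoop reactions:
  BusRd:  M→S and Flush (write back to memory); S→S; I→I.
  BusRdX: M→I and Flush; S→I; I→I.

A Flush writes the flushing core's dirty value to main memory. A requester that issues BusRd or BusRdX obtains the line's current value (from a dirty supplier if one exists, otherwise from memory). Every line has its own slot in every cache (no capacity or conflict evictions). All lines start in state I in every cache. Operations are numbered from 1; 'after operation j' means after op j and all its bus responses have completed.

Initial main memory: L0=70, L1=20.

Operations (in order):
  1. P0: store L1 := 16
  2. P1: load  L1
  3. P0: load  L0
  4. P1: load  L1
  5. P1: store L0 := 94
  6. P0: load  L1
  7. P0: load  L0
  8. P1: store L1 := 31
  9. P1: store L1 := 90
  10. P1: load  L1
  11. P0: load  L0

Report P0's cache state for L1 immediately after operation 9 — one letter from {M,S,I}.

1. P0: store L1 := 16  bus=[BusRdX]  L1: P0=M P1=I  mem[L1]=20
2. P1: load  L1  bus=[BusRd,Flush]  L1: P0=S P1=S  mem[L1]=16
3. P0: load  L0  bus=[BusRd]  L0: P0=S P1=I  mem[L0]=70
4. P1: load  L1  bus=[-]  L1: P0=S P1=S  mem[L1]=16
5. P1: store L0 := 94  bus=[BusRdX]  L0: P0=I P1=M  mem[L0]=70
6. P0: load  L1  bus=[-]  L1: P0=S P1=S  mem[L1]=16
7. P0: load  L0  bus=[BusRd,Flush]  L0: P0=S P1=S  mem[L0]=94
8. P1: store L1 := 31  bus=[BusRdX]  L1: P0=I P1=M  mem[L1]=16
9. P1: store L1 := 90  bus=[-]  L1: P0=I P1=M  mem[L1]=16
10. P1: load  L1  bus=[-]  L1: P0=I P1=M  mem[L1]=16
11. P0: load  L0  bus=[-]  L0: P0=S P1=S  mem[L0]=94

state = I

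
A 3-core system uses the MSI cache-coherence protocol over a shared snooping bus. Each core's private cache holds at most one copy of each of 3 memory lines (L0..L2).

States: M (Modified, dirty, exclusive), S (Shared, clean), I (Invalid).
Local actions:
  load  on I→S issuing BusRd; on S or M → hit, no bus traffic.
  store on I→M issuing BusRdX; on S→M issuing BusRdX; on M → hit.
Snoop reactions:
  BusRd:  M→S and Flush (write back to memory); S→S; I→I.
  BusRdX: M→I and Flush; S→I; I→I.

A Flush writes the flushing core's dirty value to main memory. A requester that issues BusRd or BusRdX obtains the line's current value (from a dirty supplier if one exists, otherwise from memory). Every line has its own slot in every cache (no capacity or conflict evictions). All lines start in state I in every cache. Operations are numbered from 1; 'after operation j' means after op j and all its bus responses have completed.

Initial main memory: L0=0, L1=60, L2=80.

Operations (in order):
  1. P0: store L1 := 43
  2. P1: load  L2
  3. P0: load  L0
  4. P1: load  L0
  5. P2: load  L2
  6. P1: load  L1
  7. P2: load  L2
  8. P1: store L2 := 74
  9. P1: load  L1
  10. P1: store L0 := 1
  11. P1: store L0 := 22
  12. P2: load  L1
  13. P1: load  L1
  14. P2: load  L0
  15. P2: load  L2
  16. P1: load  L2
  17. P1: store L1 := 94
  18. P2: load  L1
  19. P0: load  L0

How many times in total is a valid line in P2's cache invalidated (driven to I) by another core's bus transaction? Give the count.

invalidations = 2

[1] P0: store L1 := 43 | P0:M(43), P1:I, P2:I | bus: BusRdX
[2] P1: load  L2 | P0:I, P1:S(80), P2:I | bus: BusRd
[3] P0: load  L0 | P0:S(0), P1:I, P2:I | bus: BusRd
[4] P1: load  L0 | P0:S(0), P1:S(0), P2:I | bus: BusRd
[5] P2: load  L2 | P0:I, P1:S(80), P2:S(80) | bus: BusRd
[6] P1: load  L1 | P0:S(43), P1:S(43), P2:I | bus: BusRd,Flush
[7] P2: load  L2 | P0:I, P1:S(80), P2:S(80) | bus: none
[8] P1: store L2 := 74 | P0:I, P1:M(74), P2:I | bus: BusRdX
[9] P1: load  L1 | P0:S(43), P1:S(43), P2:I | bus: none
[10] P1: store L0 := 1 | P0:I, P1:M(1), P2:I | bus: BusRdX
[11] P1: store L0 := 22 | P0:I, P1:M(22), P2:I | bus: none
[12] P2: load  L1 | P0:S(43), P1:S(43), P2:S(43) | bus: BusRd
[13] P1: load  L1 | P0:S(43), P1:S(43), P2:S(43) | bus: none
[14] P2: load  L0 | P0:I, P1:S(22), P2:S(22) | bus: BusRd,Flush
[15] P2: load  L2 | P0:I, P1:S(74), P2:S(74) | bus: BusRd,Flush
[16] P1: load  L2 | P0:I, P1:S(74), P2:S(74) | bus: none
[17] P1: store L1 := 94 | P0:I, P1:M(94), P2:I | bus: BusRdX
[18] P2: load  L1 | P0:I, P1:S(94), P2:S(94) | bus: BusRd,Flush
[19] P0: load  L0 | P0:S(22), P1:S(22), P2:S(22) | bus: BusRd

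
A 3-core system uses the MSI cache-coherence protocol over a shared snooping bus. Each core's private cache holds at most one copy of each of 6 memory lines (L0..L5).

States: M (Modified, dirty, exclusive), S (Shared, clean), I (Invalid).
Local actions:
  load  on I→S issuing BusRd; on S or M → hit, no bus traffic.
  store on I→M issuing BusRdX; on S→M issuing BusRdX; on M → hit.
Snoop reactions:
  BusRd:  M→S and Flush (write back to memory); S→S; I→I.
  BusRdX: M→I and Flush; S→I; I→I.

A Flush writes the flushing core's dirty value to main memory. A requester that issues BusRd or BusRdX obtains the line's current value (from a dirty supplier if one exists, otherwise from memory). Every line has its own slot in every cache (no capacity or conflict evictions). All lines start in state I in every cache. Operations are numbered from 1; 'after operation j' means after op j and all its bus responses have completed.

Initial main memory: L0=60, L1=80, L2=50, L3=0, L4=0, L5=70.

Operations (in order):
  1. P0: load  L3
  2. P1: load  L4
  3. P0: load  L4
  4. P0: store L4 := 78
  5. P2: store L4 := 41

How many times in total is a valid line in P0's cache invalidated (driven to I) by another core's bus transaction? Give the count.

invalidations = 1

1. P0: load  L3  bus=[BusRd]  L3: P0=S P1=I P2=I  mem[L3]=0
2. P1: load  L4  bus=[BusRd]  L4: P0=I P1=S P2=I  mem[L4]=0
3. P0: load  L4  bus=[BusRd]  L4: P0=S P1=S P2=I  mem[L4]=0
4. P0: store L4 := 78  bus=[BusRdX]  L4: P0=M P1=I P2=I  mem[L4]=0
5. P2: store L4 := 41  bus=[BusRdX,Flush]  L4: P0=I P1=I P2=M  mem[L4]=78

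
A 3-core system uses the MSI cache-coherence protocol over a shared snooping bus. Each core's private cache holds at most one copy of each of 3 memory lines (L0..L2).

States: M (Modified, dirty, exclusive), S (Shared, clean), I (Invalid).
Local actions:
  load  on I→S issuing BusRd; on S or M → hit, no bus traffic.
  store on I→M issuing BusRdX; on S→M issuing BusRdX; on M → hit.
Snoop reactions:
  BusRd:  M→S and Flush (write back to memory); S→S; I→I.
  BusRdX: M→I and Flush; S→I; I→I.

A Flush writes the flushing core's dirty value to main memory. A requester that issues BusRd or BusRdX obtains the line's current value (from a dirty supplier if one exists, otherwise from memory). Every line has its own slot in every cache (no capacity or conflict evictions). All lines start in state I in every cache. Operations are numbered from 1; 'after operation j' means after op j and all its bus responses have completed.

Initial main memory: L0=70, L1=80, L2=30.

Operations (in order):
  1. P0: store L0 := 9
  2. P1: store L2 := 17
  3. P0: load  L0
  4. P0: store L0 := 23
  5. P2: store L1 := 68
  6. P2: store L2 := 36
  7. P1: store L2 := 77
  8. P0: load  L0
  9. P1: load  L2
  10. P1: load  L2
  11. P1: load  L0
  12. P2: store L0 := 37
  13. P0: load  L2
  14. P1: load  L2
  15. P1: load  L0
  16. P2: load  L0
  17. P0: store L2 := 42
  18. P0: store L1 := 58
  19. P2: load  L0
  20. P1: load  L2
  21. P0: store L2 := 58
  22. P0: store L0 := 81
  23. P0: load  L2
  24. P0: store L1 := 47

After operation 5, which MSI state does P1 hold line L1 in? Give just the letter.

state = I

1. P0: store L0 := 9  bus=[BusRdX]  L0: P0=M P1=I P2=I  mem[L0]=70
2. P1: store L2 := 17  bus=[BusRdX]  L2: P0=I P1=M P2=I  mem[L2]=30
3. P0: load  L0  bus=[-]  L0: P0=M P1=I P2=I  mem[L0]=70
4. P0: store L0 := 23  bus=[-]  L0: P0=M P1=I P2=I  mem[L0]=70
5. P2: store L1 := 68  bus=[BusRdX]  L1: P0=I P1=I P2=M  mem[L1]=80
6. P2: store L2 := 36  bus=[BusRdX,Flush]  L2: P0=I P1=I P2=M  mem[L2]=17
7. P1: store L2 := 77  bus=[BusRdX,Flush]  L2: P0=I P1=M P2=I  mem[L2]=36
8. P0: load  L0  bus=[-]  L0: P0=M P1=I P2=I  mem[L0]=70
9. P1: load  L2  bus=[-]  L2: P0=I P1=M P2=I  mem[L2]=36
10. P1: load  L2  bus=[-]  L2: P0=I P1=M P2=I  mem[L2]=36
11. P1: load  L0  bus=[BusRd,Flush]  L0: P0=S P1=S P2=I  mem[L0]=23
12. P2: store L0 := 37  bus=[BusRdX]  L0: P0=I P1=I P2=M  mem[L0]=23
13. P0: load  L2  bus=[BusRd,Flush]  L2: P0=S P1=S P2=I  mem[L2]=77
14. P1: load  L2  bus=[-]  L2: P0=S P1=S P2=I  mem[L2]=77
15. P1: load  L0  bus=[BusRd,Flush]  L0: P0=I P1=S P2=S  mem[L0]=37
16. P2: load  L0  bus=[-]  L0: P0=I P1=S P2=S  mem[L0]=37
17. P0: store L2 := 42  bus=[BusRdX]  L2: P0=M P1=I P2=I  mem[L2]=77
18. P0: store L1 := 58  bus=[BusRdX,Flush]  L1: P0=M P1=I P2=I  mem[L1]=68
19. P2: load  L0  bus=[-]  L0: P0=I P1=S P2=S  mem[L0]=37
20. P1: load  L2  bus=[BusRd,Flush]  L2: P0=S P1=S P2=I  mem[L2]=42
21. P0: store L2 := 58  bus=[BusRdX]  L2: P0=M P1=I P2=I  mem[L2]=42
22. P0: store L0 := 81  bus=[BusRdX]  L0: P0=M P1=I P2=I  mem[L0]=37
23. P0: load  L2  bus=[-]  L2: P0=M P1=I P2=I  mem[L2]=42
24. P0: store L1 := 47  bus=[-]  L1: P0=M P1=I P2=I  mem[L1]=68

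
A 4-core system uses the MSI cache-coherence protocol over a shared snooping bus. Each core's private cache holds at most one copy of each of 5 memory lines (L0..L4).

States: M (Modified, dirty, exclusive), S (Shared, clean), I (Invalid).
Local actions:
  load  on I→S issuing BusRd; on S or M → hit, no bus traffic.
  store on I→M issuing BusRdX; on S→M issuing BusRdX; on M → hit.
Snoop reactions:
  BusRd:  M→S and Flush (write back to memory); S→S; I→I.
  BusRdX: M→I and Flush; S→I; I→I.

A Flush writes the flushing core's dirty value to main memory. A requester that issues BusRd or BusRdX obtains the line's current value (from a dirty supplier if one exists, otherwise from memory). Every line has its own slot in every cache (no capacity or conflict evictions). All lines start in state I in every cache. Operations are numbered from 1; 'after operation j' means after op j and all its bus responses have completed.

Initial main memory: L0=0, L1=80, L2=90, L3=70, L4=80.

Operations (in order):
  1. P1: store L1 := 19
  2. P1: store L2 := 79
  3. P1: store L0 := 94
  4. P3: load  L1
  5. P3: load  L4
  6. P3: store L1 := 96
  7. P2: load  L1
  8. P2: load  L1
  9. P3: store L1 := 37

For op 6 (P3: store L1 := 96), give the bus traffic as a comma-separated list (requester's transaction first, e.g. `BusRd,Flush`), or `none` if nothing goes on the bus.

bus = BusRdX

  op1 P1: store L1 := 19 → I/M/I/I on L1; bus BusRdX; mem=80
  op2 P1: store L2 := 79 → I/M/I/I on L2; bus BusRdX; mem=90
  op3 P1: store L0 := 94 → I/M/I/I on L0; bus BusRdX; mem=0
  op4 P3: load  L1 → I/S/I/S on L1; bus BusRd Flush; mem=19
  op5 P3: load  L4 → I/I/I/S on L4; bus BusRd; mem=80
  op6 P3: store L1 := 96 → I/I/I/M on L1; bus BusRdX; mem=19
  op7 P2: load  L1 → I/I/S/S on L1; bus BusRd Flush; mem=96
  op8 P2: load  L1 → I/I/S/S on L1; bus (none); mem=96
  op9 P3: store L1 := 37 → I/I/I/M on L1; bus BusRdX; mem=96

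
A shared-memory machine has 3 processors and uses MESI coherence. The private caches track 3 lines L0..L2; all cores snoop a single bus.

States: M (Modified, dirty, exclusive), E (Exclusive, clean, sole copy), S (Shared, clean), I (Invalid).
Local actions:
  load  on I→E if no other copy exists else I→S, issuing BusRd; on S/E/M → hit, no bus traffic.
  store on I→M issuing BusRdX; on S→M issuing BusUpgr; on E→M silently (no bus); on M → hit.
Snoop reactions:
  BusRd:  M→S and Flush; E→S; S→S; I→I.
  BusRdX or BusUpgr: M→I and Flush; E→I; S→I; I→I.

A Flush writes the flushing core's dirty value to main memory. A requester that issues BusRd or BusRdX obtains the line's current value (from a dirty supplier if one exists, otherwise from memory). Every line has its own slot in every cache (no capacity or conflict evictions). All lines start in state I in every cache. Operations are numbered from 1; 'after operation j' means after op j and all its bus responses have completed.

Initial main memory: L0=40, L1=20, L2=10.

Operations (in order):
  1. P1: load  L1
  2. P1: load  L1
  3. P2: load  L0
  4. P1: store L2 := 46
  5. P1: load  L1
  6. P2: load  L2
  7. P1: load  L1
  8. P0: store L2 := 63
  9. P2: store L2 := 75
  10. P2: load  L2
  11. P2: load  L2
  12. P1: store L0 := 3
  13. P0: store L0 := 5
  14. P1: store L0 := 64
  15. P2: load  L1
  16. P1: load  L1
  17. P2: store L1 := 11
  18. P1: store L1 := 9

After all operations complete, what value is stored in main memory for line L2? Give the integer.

memory[L2] = 63

[1] P1: load  L1 | P0:I, P1:E(20), P2:I | bus: BusRd
[2] P1: load  L1 | P0:I, P1:E(20), P2:I | bus: none
[3] P2: load  L0 | P0:I, P1:I, P2:E(40) | bus: BusRd
[4] P1: store L2 := 46 | P0:I, P1:M(46), P2:I | bus: BusRdX
[5] P1: load  L1 | P0:I, P1:E(20), P2:I | bus: none
[6] P2: load  L2 | P0:I, P1:S(46), P2:S(46) | bus: BusRd,Flush
[7] P1: load  L1 | P0:I, P1:E(20), P2:I | bus: none
[8] P0: store L2 := 63 | P0:M(63), P1:I, P2:I | bus: BusRdX
[9] P2: store L2 := 75 | P0:I, P1:I, P2:M(75) | bus: BusRdX,Flush
[10] P2: load  L2 | P0:I, P1:I, P2:M(75) | bus: none
[11] P2: load  L2 | P0:I, P1:I, P2:M(75) | bus: none
[12] P1: store L0 := 3 | P0:I, P1:M(3), P2:I | bus: BusRdX
[13] P0: store L0 := 5 | P0:M(5), P1:I, P2:I | bus: BusRdX,Flush
[14] P1: store L0 := 64 | P0:I, P1:M(64), P2:I | bus: BusRdX,Flush
[15] P2: load  L1 | P0:I, P1:S(20), P2:S(20) | bus: BusRd
[16] P1: load  L1 | P0:I, P1:S(20), P2:S(20) | bus: none
[17] P2: store L1 := 11 | P0:I, P1:I, P2:M(11) | bus: BusUpgr
[18] P1: store L1 := 9 | P0:I, P1:M(9), P2:I | bus: BusRdX,Flush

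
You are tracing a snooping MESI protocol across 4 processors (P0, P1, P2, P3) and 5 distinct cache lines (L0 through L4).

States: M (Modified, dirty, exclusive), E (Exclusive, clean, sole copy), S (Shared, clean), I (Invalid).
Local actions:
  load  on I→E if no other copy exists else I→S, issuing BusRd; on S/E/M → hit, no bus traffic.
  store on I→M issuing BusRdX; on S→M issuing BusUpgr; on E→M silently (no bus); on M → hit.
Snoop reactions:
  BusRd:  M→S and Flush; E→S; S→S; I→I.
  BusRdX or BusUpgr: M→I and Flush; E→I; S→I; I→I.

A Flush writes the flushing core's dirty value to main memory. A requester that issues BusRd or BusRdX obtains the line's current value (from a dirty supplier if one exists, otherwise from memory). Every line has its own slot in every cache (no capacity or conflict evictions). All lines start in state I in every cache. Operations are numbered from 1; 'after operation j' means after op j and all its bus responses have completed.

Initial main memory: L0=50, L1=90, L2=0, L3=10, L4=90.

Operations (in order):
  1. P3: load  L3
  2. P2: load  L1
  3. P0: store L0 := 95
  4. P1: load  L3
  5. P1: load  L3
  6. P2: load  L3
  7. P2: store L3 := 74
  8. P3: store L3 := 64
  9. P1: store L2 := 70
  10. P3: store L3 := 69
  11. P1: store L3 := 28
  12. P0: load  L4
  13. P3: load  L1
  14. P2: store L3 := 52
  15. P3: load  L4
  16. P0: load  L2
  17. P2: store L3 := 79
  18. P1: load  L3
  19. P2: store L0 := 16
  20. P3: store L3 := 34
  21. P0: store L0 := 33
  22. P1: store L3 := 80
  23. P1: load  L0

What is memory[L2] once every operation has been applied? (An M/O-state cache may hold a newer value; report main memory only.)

memory[L2] = 70

1. P3: load  L3  bus=[BusRd]  L3: P0=I P1=I P2=I P3=E  mem[L3]=10
2. P2: load  L1  bus=[BusRd]  L1: P0=I P1=I P2=E P3=I  mem[L1]=90
3. P0: store L0 := 95  bus=[BusRdX]  L0: P0=M P1=I P2=I P3=I  mem[L0]=50
4. P1: load  L3  bus=[BusRd]  L3: P0=I P1=S P2=I P3=S  mem[L3]=10
5. P1: load  L3  bus=[-]  L3: P0=I P1=S P2=I P3=S  mem[L3]=10
6. P2: load  L3  bus=[BusRd]  L3: P0=I P1=S P2=S P3=S  mem[L3]=10
7. P2: store L3 := 74  bus=[BusUpgr]  L3: P0=I P1=I P2=M P3=I  mem[L3]=10
8. P3: store L3 := 64  bus=[BusRdX,Flush]  L3: P0=I P1=I P2=I P3=M  mem[L3]=74
9. P1: store L2 := 70  bus=[BusRdX]  L2: P0=I P1=M P2=I P3=I  mem[L2]=0
10. P3: store L3 := 69  bus=[-]  L3: P0=I P1=I P2=I P3=M  mem[L3]=74
11. P1: store L3 := 28  bus=[BusRdX,Flush]  L3: P0=I P1=M P2=I P3=I  mem[L3]=69
12. P0: load  L4  bus=[BusRd]  L4: P0=E P1=I P2=I P3=I  mem[L4]=90
13. P3: load  L1  bus=[BusRd]  L1: P0=I P1=I P2=S P3=S  mem[L1]=90
14. P2: store L3 := 52  bus=[BusRdX,Flush]  L3: P0=I P1=I P2=M P3=I  mem[L3]=28
15. P3: load  L4  bus=[BusRd]  L4: P0=S P1=I P2=I P3=S  mem[L4]=90
16. P0: load  L2  bus=[BusRd,Flush]  L2: P0=S P1=S P2=I P3=I  mem[L2]=70
17. P2: store L3 := 79  bus=[-]  L3: P0=I P1=I P2=M P3=I  mem[L3]=28
18. P1: load  L3  bus=[BusRd,Flush]  L3: P0=I P1=S P2=S P3=I  mem[L3]=79
19. P2: store L0 := 16  bus=[BusRdX,Flush]  L0: P0=I P1=I P2=M P3=I  mem[L0]=95
20. P3: store L3 := 34  bus=[BusRdX]  L3: P0=I P1=I P2=I P3=M  mem[L3]=79
21. P0: store L0 := 33  bus=[BusRdX,Flush]  L0: P0=M P1=I P2=I P3=I  mem[L0]=16
22. P1: store L3 := 80  bus=[BusRdX,Flush]  L3: P0=I P1=M P2=I P3=I  mem[L3]=34
23. P1: load  L0  bus=[BusRd,Flush]  L0: P0=S P1=S P2=I P3=I  mem[L0]=33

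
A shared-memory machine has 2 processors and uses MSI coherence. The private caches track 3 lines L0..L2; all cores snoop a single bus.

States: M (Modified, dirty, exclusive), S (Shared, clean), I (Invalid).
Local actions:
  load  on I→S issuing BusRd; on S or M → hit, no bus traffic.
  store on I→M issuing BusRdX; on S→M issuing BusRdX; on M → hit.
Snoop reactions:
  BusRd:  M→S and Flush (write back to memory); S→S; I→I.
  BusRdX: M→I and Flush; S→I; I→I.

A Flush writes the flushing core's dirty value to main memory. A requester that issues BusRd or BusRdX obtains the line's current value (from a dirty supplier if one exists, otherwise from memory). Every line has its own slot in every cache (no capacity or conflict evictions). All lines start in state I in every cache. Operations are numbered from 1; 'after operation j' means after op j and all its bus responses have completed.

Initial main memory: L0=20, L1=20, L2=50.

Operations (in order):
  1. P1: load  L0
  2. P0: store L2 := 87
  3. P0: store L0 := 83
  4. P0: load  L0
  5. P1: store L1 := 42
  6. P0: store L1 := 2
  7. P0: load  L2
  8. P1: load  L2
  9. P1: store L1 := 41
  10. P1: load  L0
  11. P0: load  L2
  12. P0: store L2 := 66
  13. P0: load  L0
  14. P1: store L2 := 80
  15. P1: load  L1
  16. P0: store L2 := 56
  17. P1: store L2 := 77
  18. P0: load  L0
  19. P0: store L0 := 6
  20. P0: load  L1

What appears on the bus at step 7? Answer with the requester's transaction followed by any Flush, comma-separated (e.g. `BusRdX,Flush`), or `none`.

bus = none

1. P1: load  L0  bus=[BusRd]  L0: P0=I P1=S  mem[L0]=20
2. P0: store L2 := 87  bus=[BusRdX]  L2: P0=M P1=I  mem[L2]=50
3. P0: store L0 := 83  bus=[BusRdX]  L0: P0=M P1=I  mem[L0]=20
4. P0: load  L0  bus=[-]  L0: P0=M P1=I  mem[L0]=20
5. P1: store L1 := 42  bus=[BusRdX]  L1: P0=I P1=M  mem[L1]=20
6. P0: store L1 := 2  bus=[BusRdX,Flush]  L1: P0=M P1=I  mem[L1]=42
7. P0: load  L2  bus=[-]  L2: P0=M P1=I  mem[L2]=50
8. P1: load  L2  bus=[BusRd,Flush]  L2: P0=S P1=S  mem[L2]=87
9. P1: store L1 := 41  bus=[BusRdX,Flush]  L1: P0=I P1=M  mem[L1]=2
10. P1: load  L0  bus=[BusRd,Flush]  L0: P0=S P1=S  mem[L0]=83
11. P0: load  L2  bus=[-]  L2: P0=S P1=S  mem[L2]=87
12. P0: store L2 := 66  bus=[BusRdX]  L2: P0=M P1=I  mem[L2]=87
13. P0: load  L0  bus=[-]  L0: P0=S P1=S  mem[L0]=83
14. P1: store L2 := 80  bus=[BusRdX,Flush]  L2: P0=I P1=M  mem[L2]=66
15. P1: load  L1  bus=[-]  L1: P0=I P1=M  mem[L1]=2
16. P0: store L2 := 56  bus=[BusRdX,Flush]  L2: P0=M P1=I  mem[L2]=80
17. P1: store L2 := 77  bus=[BusRdX,Flush]  L2: P0=I P1=M  mem[L2]=56
18. P0: load  L0  bus=[-]  L0: P0=S P1=S  mem[L0]=83
19. P0: store L0 := 6  bus=[BusRdX]  L0: P0=M P1=I  mem[L0]=83
20. P0: load  L1  bus=[BusRd,Flush]  L1: P0=S P1=S  mem[L1]=41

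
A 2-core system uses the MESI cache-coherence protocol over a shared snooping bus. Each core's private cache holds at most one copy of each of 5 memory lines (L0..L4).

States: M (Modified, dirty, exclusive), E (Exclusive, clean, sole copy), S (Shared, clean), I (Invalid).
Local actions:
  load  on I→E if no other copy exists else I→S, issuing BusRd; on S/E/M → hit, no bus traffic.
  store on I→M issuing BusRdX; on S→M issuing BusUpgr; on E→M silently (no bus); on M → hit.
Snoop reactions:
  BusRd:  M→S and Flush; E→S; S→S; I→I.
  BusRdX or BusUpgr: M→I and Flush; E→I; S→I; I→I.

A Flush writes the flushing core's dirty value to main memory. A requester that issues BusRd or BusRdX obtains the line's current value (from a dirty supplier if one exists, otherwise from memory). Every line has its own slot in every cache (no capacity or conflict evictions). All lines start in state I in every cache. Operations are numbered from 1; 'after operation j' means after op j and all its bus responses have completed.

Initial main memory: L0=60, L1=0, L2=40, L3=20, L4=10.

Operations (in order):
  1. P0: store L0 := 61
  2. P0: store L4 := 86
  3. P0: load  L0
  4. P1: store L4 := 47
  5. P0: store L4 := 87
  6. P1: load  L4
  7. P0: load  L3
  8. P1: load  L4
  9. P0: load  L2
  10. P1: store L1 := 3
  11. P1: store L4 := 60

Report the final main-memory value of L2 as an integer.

step 1: P0: store L0 := 61  ⟶  MI  (L0)  txn=BusRdX  M[L0]=60
step 2: P0: store L4 := 86  ⟶  MI  (L4)  txn=BusRdX  M[L4]=10
step 3: P0: load  L0  ⟶  MI  (L0)  txn=∅  M[L0]=60
step 4: P1: store L4 := 47  ⟶  IM  (L4)  txn=BusRdX+Flush  M[L4]=86
step 5: P0: store L4 := 87  ⟶  MI  (L4)  txn=BusRdX+Flush  M[L4]=47
step 6: P1: load  L4  ⟶  SS  (L4)  txn=BusRd+Flush  M[L4]=87
step 7: P0: load  L3  ⟶  EI  (L3)  txn=BusRd  M[L3]=20
step 8: P1: load  L4  ⟶  SS  (L4)  txn=∅  M[L4]=87
step 9: P0: load  L2  ⟶  EI  (L2)  txn=BusRd  M[L2]=40
step 10: P1: store L1 := 3  ⟶  IM  (L1)  txn=BusRdX  M[L1]=0
step 11: P1: store L4 := 60  ⟶  IM  (L4)  txn=BusUpgr  M[L4]=87

memory[L2] = 40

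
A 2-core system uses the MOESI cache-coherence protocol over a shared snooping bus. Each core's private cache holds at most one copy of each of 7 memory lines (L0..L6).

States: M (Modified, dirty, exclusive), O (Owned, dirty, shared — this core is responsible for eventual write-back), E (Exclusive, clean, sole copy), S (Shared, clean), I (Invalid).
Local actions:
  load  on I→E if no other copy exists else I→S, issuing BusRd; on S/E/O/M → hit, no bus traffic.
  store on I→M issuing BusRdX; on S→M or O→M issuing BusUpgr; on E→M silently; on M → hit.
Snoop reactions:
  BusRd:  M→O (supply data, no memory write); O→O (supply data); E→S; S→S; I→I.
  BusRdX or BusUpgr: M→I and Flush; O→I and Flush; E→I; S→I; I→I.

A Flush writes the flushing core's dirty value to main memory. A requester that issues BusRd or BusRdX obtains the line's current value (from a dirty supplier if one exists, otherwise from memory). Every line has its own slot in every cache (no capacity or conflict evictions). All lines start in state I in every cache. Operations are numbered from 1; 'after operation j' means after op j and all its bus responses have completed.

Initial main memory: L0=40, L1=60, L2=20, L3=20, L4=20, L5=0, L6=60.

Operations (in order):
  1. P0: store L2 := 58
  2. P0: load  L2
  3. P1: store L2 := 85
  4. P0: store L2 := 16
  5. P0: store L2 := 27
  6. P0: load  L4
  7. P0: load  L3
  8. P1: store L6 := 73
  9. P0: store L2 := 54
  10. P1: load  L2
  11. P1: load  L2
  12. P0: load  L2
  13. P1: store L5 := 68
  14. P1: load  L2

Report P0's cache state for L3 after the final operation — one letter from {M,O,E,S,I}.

state = E

[1] P0: store L2 := 58 | P0:M(58), P1:I | bus: BusRdX
[2] P0: load  L2 | P0:M(58), P1:I | bus: none
[3] P1: store L2 := 85 | P0:I, P1:M(85) | bus: BusRdX,Flush
[4] P0: store L2 := 16 | P0:M(16), P1:I | bus: BusRdX,Flush
[5] P0: store L2 := 27 | P0:M(27), P1:I | bus: none
[6] P0: load  L4 | P0:E(20), P1:I | bus: BusRd
[7] P0: load  L3 | P0:E(20), P1:I | bus: BusRd
[8] P1: store L6 := 73 | P0:I, P1:M(73) | bus: BusRdX
[9] P0: store L2 := 54 | P0:M(54), P1:I | bus: none
[10] P1: load  L2 | P0:O(54), P1:S(54) | bus: BusRd
[11] P1: load  L2 | P0:O(54), P1:S(54) | bus: none
[12] P0: load  L2 | P0:O(54), P1:S(54) | bus: none
[13] P1: store L5 := 68 | P0:I, P1:M(68) | bus: BusRdX
[14] P1: load  L2 | P0:O(54), P1:S(54) | bus: none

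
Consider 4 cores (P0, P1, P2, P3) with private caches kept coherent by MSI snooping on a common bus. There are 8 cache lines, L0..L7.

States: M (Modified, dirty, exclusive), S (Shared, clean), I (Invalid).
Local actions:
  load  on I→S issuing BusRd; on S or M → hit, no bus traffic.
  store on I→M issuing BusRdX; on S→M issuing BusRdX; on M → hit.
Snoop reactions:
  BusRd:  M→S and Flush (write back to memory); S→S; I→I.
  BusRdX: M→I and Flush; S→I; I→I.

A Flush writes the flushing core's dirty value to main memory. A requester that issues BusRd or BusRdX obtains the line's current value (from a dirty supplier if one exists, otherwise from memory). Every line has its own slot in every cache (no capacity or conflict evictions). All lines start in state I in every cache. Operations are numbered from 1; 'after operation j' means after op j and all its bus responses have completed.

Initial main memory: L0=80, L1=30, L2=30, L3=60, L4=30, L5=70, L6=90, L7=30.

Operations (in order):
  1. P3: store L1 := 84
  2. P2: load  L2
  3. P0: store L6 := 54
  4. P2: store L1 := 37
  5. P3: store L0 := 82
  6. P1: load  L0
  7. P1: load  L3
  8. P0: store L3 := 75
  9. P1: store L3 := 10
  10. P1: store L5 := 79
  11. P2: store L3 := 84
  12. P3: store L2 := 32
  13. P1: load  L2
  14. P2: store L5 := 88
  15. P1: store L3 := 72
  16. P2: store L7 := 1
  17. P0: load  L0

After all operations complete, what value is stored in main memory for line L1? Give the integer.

1. P3: store L1 := 84  bus=[BusRdX]  L1: P0=I P1=I P2=I P3=M  mem[L1]=30
2. P2: load  L2  bus=[BusRd]  L2: P0=I P1=I P2=S P3=I  mem[L2]=30
3. P0: store L6 := 54  bus=[BusRdX]  L6: P0=M P1=I P2=I P3=I  mem[L6]=90
4. P2: store L1 := 37  bus=[BusRdX,Flush]  L1: P0=I P1=I P2=M P3=I  mem[L1]=84
5. P3: store L0 := 82  bus=[BusRdX]  L0: P0=I P1=I P2=I P3=M  mem[L0]=80
6. P1: load  L0  bus=[BusRd,Flush]  L0: P0=I P1=S P2=I P3=S  mem[L0]=82
7. P1: load  L3  bus=[BusRd]  L3: P0=I P1=S P2=I P3=I  mem[L3]=60
8. P0: store L3 := 75  bus=[BusRdX]  L3: P0=M P1=I P2=I P3=I  mem[L3]=60
9. P1: store L3 := 10  bus=[BusRdX,Flush]  L3: P0=I P1=M P2=I P3=I  mem[L3]=75
10. P1: store L5 := 79  bus=[BusRdX]  L5: P0=I P1=M P2=I P3=I  mem[L5]=70
11. P2: store L3 := 84  bus=[BusRdX,Flush]  L3: P0=I P1=I P2=M P3=I  mem[L3]=10
12. P3: store L2 := 32  bus=[BusRdX]  L2: P0=I P1=I P2=I P3=M  mem[L2]=30
13. P1: load  L2  bus=[BusRd,Flush]  L2: P0=I P1=S P2=I P3=S  mem[L2]=32
14. P2: store L5 := 88  bus=[BusRdX,Flush]  L5: P0=I P1=I P2=M P3=I  mem[L5]=79
15. P1: store L3 := 72  bus=[BusRdX,Flush]  L3: P0=I P1=M P2=I P3=I  mem[L3]=84
16. P2: store L7 := 1  bus=[BusRdX]  L7: P0=I P1=I P2=M P3=I  mem[L7]=30
17. P0: load  L0  bus=[BusRd]  L0: P0=S P1=S P2=I P3=S  mem[L0]=82

memory[L1] = 84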